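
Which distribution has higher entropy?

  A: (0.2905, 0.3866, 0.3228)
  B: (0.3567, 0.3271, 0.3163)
B

Both distributions are close to uniform, making this a harder comparison.

H(A) = 1.5747 bits
H(B) = 1.5831 bits

The distribution closer to uniform has higher entropy.
Answer: B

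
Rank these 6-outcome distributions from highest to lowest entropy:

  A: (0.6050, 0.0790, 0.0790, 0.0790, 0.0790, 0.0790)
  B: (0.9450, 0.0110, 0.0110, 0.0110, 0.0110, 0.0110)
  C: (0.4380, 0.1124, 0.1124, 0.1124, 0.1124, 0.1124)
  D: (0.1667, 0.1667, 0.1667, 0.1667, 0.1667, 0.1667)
D > C > A > B

Key insight: Entropy is maximized by uniform distributions and minimized by concentrated distributions.

Entropies:
  H(A) = 1.8851 bits
  H(B) = 0.4350 bits
  H(C) = 2.2938 bits
  H(D) = 2.5850 bits

Ranking: D > C > A > B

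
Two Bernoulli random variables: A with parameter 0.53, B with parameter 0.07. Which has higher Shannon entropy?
A

For binary distributions, entropy is maximized at p=0.5 and decreases as p moves toward 0 or 1.

H(A) = H(0.53) = 0.9974 bits
H(B) = H(0.07) = 0.3659 bits

Distribution A (p=0.53) is closer to uniform (p=0.5), so it has higher entropy.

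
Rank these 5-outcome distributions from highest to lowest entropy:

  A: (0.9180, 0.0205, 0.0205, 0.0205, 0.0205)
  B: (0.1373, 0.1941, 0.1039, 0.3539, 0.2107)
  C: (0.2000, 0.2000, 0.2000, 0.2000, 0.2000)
C > B > A

Key insight: Entropy is maximized by uniform distributions and minimized by concentrated distributions.

- Uniform distributions have maximum entropy log₂(5) = 2.3219 bits
- The more "peaked" or concentrated a distribution, the lower its entropy

Entropies:
  H(A) = 0.5732 bits
  H(B) = 2.1956 bits
  H(C) = 2.3219 bits

Ranking: C > B > A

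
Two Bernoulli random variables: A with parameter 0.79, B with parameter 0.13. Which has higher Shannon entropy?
A

For binary distributions, entropy is maximized at p=0.5 and decreases as p moves toward 0 or 1.

H(A) = H(0.79) = 0.7415 bits
H(B) = H(0.13) = 0.5574 bits

Distribution A (p=0.79) is closer to uniform (p=0.5), so it has higher entropy.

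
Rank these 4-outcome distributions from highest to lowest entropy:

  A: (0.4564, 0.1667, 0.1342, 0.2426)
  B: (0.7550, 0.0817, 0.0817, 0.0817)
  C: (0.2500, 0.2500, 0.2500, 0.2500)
C > A > B

Key insight: Entropy is maximized by uniform distributions and minimized by concentrated distributions.

- Uniform distributions have maximum entropy log₂(4) = 2.0000 bits
- The more "peaked" or concentrated a distribution, the lower its entropy

Entropies:
  H(A) = 1.8320 bits
  H(B) = 1.1916 bits
  H(C) = 2.0000 bits

Ranking: C > A > B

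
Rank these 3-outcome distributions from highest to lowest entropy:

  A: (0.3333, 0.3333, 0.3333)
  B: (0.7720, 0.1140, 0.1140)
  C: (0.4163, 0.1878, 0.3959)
A > C > B

Key insight: Entropy is maximized by uniform distributions and minimized by concentrated distributions.

- Uniform distributions have maximum entropy log₂(3) = 1.5850 bits
- The more "peaked" or concentrated a distribution, the lower its entropy

Entropies:
  H(A) = 1.5850 bits
  H(B) = 1.0025 bits
  H(C) = 1.5086 bits

Ranking: A > C > B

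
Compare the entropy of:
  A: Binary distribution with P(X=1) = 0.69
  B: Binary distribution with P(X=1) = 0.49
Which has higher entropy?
B

For binary distributions, entropy is maximized at p=0.5 and decreases as p moves toward 0 or 1.

H(A) = H(0.69) = 0.8932 bits
H(B) = H(0.49) = 0.9997 bits

Distribution B (p=0.49) is closer to uniform (p=0.5), so it has higher entropy.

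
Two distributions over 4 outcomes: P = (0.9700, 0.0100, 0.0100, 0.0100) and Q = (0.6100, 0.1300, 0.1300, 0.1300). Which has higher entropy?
Q

P is highly concentrated on one outcome (97%), making it nearly deterministic. Q spreads its mass more evenly (max 61%). The more spread-out distribution has higher entropy: H(P) ≈ 0.242 bits, H(Q) ≈ 1.583 bits.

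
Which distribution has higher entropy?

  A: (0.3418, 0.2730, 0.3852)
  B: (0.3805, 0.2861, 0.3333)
B

Both distributions are close to uniform, making this a harder comparison.

H(A) = 1.5709 bits
H(B) = 1.5753 bits

The distribution closer to uniform has higher entropy.
Answer: B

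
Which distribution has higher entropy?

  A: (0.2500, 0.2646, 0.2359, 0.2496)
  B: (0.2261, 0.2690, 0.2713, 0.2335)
A

Both distributions are close to uniform, making this a harder comparison.

H(A) = 1.9988 bits
H(B) = 1.9952 bits

The distribution closer to uniform has higher entropy.
Answer: A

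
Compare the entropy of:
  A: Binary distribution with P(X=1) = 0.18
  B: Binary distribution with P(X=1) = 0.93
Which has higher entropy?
A

For binary distributions, entropy is maximized at p=0.5 and decreases as p moves toward 0 or 1.

H(A) = H(0.18) = 0.6801 bits
H(B) = H(0.93) = 0.3659 bits

Distribution A (p=0.18) is closer to uniform (p=0.5), so it has higher entropy.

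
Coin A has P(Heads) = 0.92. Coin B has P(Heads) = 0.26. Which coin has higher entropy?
B

For binary distributions, entropy is maximized at p=0.5 and decreases as p moves toward 0 or 1.

H(A) = H(0.92) = 0.4022 bits
H(B) = H(0.26) = 0.8267 bits

Distribution B (p=0.26) is closer to uniform (p=0.5), so it has higher entropy.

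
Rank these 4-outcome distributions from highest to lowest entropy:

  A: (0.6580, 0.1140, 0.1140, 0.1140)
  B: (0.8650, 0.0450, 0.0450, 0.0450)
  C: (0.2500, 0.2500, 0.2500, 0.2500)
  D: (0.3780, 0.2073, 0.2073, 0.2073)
C > D > A > B

Key insight: Entropy is maximized by uniform distributions and minimized by concentrated distributions.

Entropies:
  H(A) = 1.4688 bits
  H(B) = 0.7850 bits
  H(C) = 2.0000 bits
  H(D) = 1.9425 bits

Ranking: C > D > A > B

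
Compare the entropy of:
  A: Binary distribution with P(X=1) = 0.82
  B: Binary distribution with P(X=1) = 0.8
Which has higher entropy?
B

For binary distributions, entropy is maximized at p=0.5 and decreases as p moves toward 0 or 1.

H(A) = H(0.82) = 0.6801 bits
H(B) = H(0.8) = 0.7219 bits

Distribution B (p=0.8) is closer to uniform (p=0.5), so it has higher entropy.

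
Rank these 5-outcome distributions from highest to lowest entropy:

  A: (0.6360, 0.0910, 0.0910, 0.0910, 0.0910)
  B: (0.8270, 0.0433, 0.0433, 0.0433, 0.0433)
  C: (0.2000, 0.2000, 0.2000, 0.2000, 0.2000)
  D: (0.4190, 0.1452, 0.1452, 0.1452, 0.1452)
C > D > A > B

Key insight: Entropy is maximized by uniform distributions and minimized by concentrated distributions.

Entropies:
  H(A) = 1.6740 bits
  H(B) = 1.0105 bits
  H(C) = 2.3219 bits
  H(D) = 2.1430 bits

Ranking: C > D > A > B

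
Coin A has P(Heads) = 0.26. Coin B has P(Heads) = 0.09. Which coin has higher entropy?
A

For binary distributions, entropy is maximized at p=0.5 and decreases as p moves toward 0 or 1.

H(A) = H(0.26) = 0.8267 bits
H(B) = H(0.09) = 0.4365 bits

Distribution A (p=0.26) is closer to uniform (p=0.5), so it has higher entropy.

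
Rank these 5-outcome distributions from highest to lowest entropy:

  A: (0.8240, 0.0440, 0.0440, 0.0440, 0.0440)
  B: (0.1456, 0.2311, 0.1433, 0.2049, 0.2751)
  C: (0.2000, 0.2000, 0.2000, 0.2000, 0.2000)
C > B > A

Key insight: Entropy is maximized by uniform distributions and minimized by concentrated distributions.

- Uniform distributions have maximum entropy log₂(5) = 2.3219 bits
- The more "peaked" or concentrated a distribution, the lower its entropy

Entropies:
  H(A) = 1.0232 bits
  H(B) = 2.2756 bits
  H(C) = 2.3219 bits

Ranking: C > B > A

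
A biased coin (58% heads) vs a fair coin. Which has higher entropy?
Fair coin

The fair coin is uniform (p=0.5), maximizing binary entropy at 1 bit. The biased coin has H(0.58) ≈ 0.981 bits — its outcome is more predictable, so its entropy is lower.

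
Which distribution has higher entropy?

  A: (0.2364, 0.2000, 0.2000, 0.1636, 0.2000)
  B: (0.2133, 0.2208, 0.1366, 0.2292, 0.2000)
A

Both distributions are close to uniform, making this a harder comparison.

H(A) = 2.3123 bits
H(B) = 2.3005 bits

The distribution closer to uniform has higher entropy.
Answer: A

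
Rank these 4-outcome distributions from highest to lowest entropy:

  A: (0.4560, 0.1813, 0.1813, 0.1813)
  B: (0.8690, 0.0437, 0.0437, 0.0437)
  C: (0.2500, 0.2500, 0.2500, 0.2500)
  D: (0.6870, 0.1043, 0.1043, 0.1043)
C > A > D > B

Key insight: Entropy is maximized by uniform distributions and minimized by concentrated distributions.

Entropies:
  H(A) = 1.8566 bits
  H(B) = 0.7678 bits
  H(C) = 2.0000 bits
  H(D) = 1.3927 bits

Ranking: C > A > D > B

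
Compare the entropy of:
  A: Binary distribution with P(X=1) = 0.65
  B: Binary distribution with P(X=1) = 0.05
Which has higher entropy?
A

For binary distributions, entropy is maximized at p=0.5 and decreases as p moves toward 0 or 1.

H(A) = H(0.65) = 0.9341 bits
H(B) = H(0.05) = 0.2864 bits

Distribution A (p=0.65) is closer to uniform (p=0.5), so it has higher entropy.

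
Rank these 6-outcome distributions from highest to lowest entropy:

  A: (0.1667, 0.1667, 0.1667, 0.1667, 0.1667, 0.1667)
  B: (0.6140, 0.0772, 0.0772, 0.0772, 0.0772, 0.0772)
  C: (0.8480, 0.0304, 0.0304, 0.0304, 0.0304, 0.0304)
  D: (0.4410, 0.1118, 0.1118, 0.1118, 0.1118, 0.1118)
A > D > B > C

Key insight: Entropy is maximized by uniform distributions and minimized by concentrated distributions.

Entropies:
  H(A) = 2.5850 bits
  H(B) = 1.8584 bits
  H(C) = 0.9678 bits
  H(D) = 2.2879 bits

Ranking: A > D > B > C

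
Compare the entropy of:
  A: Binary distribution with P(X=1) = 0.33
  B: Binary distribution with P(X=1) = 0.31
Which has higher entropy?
A

For binary distributions, entropy is maximized at p=0.5 and decreases as p moves toward 0 or 1.

H(A) = H(0.33) = 0.9149 bits
H(B) = H(0.31) = 0.8932 bits

Distribution A (p=0.33) is closer to uniform (p=0.5), so it has higher entropy.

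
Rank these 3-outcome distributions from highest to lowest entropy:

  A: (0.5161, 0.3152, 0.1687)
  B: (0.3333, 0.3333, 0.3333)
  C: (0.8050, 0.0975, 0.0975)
B > A > C

Key insight: Entropy is maximized by uniform distributions and minimized by concentrated distributions.

- Uniform distributions have maximum entropy log₂(3) = 1.5850 bits
- The more "peaked" or concentrated a distribution, the lower its entropy

Entropies:
  H(A) = 1.4506 bits
  H(B) = 1.5850 bits
  H(C) = 0.9068 bits

Ranking: B > A > C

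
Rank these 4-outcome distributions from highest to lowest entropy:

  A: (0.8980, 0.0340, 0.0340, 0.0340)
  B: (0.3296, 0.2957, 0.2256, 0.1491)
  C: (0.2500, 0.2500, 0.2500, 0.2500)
C > B > A

Key insight: Entropy is maximized by uniform distributions and minimized by concentrated distributions.

- Uniform distributions have maximum entropy log₂(4) = 2.0000 bits
- The more "peaked" or concentrated a distribution, the lower its entropy

Entropies:
  H(A) = 0.6370 bits
  H(B) = 1.9416 bits
  H(C) = 2.0000 bits

Ranking: C > B > A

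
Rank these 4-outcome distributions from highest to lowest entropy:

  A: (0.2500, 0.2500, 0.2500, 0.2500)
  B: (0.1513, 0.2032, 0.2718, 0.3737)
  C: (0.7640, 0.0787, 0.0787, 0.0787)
A > B > C

Key insight: Entropy is maximized by uniform distributions and minimized by concentrated distributions.

- Uniform distributions have maximum entropy log₂(4) = 2.0000 bits
- The more "peaked" or concentrated a distribution, the lower its entropy

Entropies:
  H(A) = 2.0000 bits
  H(B) = 1.9209 bits
  H(C) = 1.1624 bits

Ranking: A > B > C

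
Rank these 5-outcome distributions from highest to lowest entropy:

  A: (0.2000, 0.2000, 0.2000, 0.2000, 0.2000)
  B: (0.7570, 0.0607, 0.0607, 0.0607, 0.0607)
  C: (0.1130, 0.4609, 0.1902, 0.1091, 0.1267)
A > C > B

Key insight: Entropy is maximized by uniform distributions and minimized by concentrated distributions.

- Uniform distributions have maximum entropy log₂(5) = 2.3219 bits
- The more "peaked" or concentrated a distribution, the lower its entropy

Entropies:
  H(A) = 2.3219 bits
  H(B) = 1.2860 bits
  H(C) = 2.0524 bits

Ranking: A > C > B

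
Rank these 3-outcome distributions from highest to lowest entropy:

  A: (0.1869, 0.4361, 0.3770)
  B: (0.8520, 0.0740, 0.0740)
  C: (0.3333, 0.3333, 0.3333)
C > A > B

Key insight: Entropy is maximized by uniform distributions and minimized by concentrated distributions.

- Uniform distributions have maximum entropy log₂(3) = 1.5850 bits
- The more "peaked" or concentrated a distribution, the lower its entropy

Entropies:
  H(A) = 1.5049 bits
  H(B) = 0.7528 bits
  H(C) = 1.5850 bits

Ranking: C > A > B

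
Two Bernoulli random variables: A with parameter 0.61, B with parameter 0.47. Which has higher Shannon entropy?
B

For binary distributions, entropy is maximized at p=0.5 and decreases as p moves toward 0 or 1.

H(A) = H(0.61) = 0.9648 bits
H(B) = H(0.47) = 0.9974 bits

Distribution B (p=0.47) is closer to uniform (p=0.5), so it has higher entropy.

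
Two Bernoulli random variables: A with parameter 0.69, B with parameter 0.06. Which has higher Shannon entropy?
A

For binary distributions, entropy is maximized at p=0.5 and decreases as p moves toward 0 or 1.

H(A) = H(0.69) = 0.8932 bits
H(B) = H(0.06) = 0.3274 bits

Distribution A (p=0.69) is closer to uniform (p=0.5), so it has higher entropy.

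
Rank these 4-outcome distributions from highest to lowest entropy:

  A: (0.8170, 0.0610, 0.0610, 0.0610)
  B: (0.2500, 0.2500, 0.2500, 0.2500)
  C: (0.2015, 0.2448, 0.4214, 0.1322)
B > C > A

Key insight: Entropy is maximized by uniform distributions and minimized by concentrated distributions.

- Uniform distributions have maximum entropy log₂(4) = 2.0000 bits
- The more "peaked" or concentrated a distribution, the lower its entropy

Entropies:
  H(A) = 0.9766 bits
  H(B) = 2.0000 bits
  H(C) = 1.8741 bits

Ranking: B > C > A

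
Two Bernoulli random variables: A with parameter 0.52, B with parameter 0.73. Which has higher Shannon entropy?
A

For binary distributions, entropy is maximized at p=0.5 and decreases as p moves toward 0 or 1.

H(A) = H(0.52) = 0.9988 bits
H(B) = H(0.73) = 0.8415 bits

Distribution A (p=0.52) is closer to uniform (p=0.5), so it has higher entropy.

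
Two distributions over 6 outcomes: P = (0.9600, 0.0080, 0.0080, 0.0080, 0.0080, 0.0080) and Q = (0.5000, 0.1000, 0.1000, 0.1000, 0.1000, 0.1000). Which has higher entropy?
Q

P is highly concentrated on one outcome (96%), making it nearly deterministic. Q spreads its mass more evenly (max 50%). The more spread-out distribution has higher entropy: H(P) ≈ 0.335 bits, H(Q) ≈ 2.161 bits.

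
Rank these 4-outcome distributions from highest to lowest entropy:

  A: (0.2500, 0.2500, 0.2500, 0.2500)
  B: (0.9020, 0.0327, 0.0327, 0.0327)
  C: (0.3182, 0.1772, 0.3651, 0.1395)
A > C > B

Key insight: Entropy is maximized by uniform distributions and minimized by concentrated distributions.

- Uniform distributions have maximum entropy log₂(4) = 2.0000 bits
- The more "peaked" or concentrated a distribution, the lower its entropy

Entropies:
  H(A) = 2.0000 bits
  H(B) = 0.6179 bits
  H(C) = 1.8952 bits

Ranking: A > C > B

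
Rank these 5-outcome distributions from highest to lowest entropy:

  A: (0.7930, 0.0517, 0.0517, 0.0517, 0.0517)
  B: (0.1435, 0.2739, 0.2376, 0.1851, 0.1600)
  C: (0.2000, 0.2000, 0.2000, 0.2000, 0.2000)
C > B > A

Key insight: Entropy is maximized by uniform distributions and minimized by concentrated distributions.

- Uniform distributions have maximum entropy log₂(5) = 2.3219 bits
- The more "peaked" or concentrated a distribution, the lower its entropy

Entropies:
  H(A) = 1.1497 bits
  H(B) = 2.2796 bits
  H(C) = 2.3219 bits

Ranking: C > B > A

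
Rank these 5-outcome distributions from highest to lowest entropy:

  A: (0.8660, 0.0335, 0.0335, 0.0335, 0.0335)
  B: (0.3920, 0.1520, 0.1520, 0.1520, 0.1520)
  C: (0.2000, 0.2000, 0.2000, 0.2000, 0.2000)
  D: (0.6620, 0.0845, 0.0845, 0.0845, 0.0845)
C > B > D > A

Key insight: Entropy is maximized by uniform distributions and minimized by concentrated distributions.

Entropies:
  H(A) = 0.8363 bits
  H(B) = 2.1821 bits
  H(C) = 2.3219 bits
  H(D) = 1.5989 bits

Ranking: C > B > D > A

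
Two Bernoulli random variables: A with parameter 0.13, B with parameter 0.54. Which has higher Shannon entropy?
B

For binary distributions, entropy is maximized at p=0.5 and decreases as p moves toward 0 or 1.

H(A) = H(0.13) = 0.5574 bits
H(B) = H(0.54) = 0.9954 bits

Distribution B (p=0.54) is closer to uniform (p=0.5), so it has higher entropy.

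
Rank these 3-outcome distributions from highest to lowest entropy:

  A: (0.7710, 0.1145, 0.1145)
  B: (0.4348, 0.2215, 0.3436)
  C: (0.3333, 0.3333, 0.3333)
C > B > A

Key insight: Entropy is maximized by uniform distributions and minimized by concentrated distributions.

- Uniform distributions have maximum entropy log₂(3) = 1.5850 bits
- The more "peaked" or concentrated a distribution, the lower its entropy

Entropies:
  H(A) = 1.0053 bits
  H(B) = 1.5337 bits
  H(C) = 1.5850 bits

Ranking: C > B > A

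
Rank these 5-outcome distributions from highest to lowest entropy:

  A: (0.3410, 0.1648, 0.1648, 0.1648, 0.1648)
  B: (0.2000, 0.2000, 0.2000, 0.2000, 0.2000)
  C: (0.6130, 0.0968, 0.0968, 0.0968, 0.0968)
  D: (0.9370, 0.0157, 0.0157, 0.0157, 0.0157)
B > A > C > D

Key insight: Entropy is maximized by uniform distributions and minimized by concentrated distributions.

Entropies:
  H(A) = 2.2438 bits
  H(B) = 2.3219 bits
  H(C) = 1.7368 bits
  H(D) = 0.4652 bits

Ranking: B > A > C > D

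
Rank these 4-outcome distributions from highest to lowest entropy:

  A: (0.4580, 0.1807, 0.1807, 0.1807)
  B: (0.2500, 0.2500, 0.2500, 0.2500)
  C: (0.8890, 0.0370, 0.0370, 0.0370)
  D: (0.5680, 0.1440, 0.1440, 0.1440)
B > A > D > C

Key insight: Entropy is maximized by uniform distributions and minimized by concentrated distributions.

Entropies:
  H(A) = 1.8540 bits
  H(B) = 2.0000 bits
  H(C) = 0.6789 bits
  H(D) = 1.6713 bits

Ranking: B > A > D > C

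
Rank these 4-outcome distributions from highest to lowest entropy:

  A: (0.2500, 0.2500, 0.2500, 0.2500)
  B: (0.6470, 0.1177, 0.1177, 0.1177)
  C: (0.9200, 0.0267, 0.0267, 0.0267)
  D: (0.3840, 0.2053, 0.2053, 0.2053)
A > D > B > C

Key insight: Entropy is maximized by uniform distributions and minimized by concentrated distributions.

Entropies:
  H(A) = 2.0000 bits
  H(B) = 1.4962 bits
  H(C) = 0.5290 bits
  H(D) = 1.9372 bits

Ranking: A > D > B > C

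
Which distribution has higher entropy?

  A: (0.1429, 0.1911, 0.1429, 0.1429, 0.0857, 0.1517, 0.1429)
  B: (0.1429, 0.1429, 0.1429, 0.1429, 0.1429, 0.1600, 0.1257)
B

Both distributions are close to uniform, making this a harder comparison.

H(A) = 2.7771 bits
H(B) = 2.8044 bits

The distribution closer to uniform has higher entropy.
Answer: B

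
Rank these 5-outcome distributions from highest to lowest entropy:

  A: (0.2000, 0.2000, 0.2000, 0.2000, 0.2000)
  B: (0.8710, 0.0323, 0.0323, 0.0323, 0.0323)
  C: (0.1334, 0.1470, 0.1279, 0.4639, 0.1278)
A > C > B

Key insight: Entropy is maximized by uniform distributions and minimized by concentrated distributions.

- Uniform distributions have maximum entropy log₂(5) = 2.3219 bits
- The more "peaked" or concentrated a distribution, the lower its entropy

Entropies:
  H(A) = 2.3219 bits
  H(B) = 0.8127 bits
  H(C) = 2.0671 bits

Ranking: A > C > B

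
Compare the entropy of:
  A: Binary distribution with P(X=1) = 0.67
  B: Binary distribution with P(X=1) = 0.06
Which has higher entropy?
A

For binary distributions, entropy is maximized at p=0.5 and decreases as p moves toward 0 or 1.

H(A) = H(0.67) = 0.9149 bits
H(B) = H(0.06) = 0.3274 bits

Distribution A (p=0.67) is closer to uniform (p=0.5), so it has higher entropy.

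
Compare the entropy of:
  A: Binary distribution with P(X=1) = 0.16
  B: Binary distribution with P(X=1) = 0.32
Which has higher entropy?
B

For binary distributions, entropy is maximized at p=0.5 and decreases as p moves toward 0 or 1.

H(A) = H(0.16) = 0.6343 bits
H(B) = H(0.32) = 0.9044 bits

Distribution B (p=0.32) is closer to uniform (p=0.5), so it has higher entropy.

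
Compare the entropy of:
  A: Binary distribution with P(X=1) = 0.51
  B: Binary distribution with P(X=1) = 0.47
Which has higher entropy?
A

For binary distributions, entropy is maximized at p=0.5 and decreases as p moves toward 0 or 1.

H(A) = H(0.51) = 0.9997 bits
H(B) = H(0.47) = 0.9974 bits

Distribution A (p=0.51) is closer to uniform (p=0.5), so it has higher entropy.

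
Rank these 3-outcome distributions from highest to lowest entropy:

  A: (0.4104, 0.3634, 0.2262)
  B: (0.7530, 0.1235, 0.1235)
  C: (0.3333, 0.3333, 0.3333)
C > A > B

Key insight: Entropy is maximized by uniform distributions and minimized by concentrated distributions.

- Uniform distributions have maximum entropy log₂(3) = 1.5850 bits
- The more "peaked" or concentrated a distribution, the lower its entropy

Entropies:
  H(A) = 1.5431 bits
  H(B) = 1.0535 bits
  H(C) = 1.5850 bits

Ranking: C > A > B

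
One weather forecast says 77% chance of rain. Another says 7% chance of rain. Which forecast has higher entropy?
77% forecast

Treat each forecast as a Bernoulli distribution. Binary entropy is maximized at p=0.5 and falls off symmetrically toward 0 or 1. The 77% forecast is closer to 50%, so it is more uncertain. H(77%) ≈ 0.778 bits, H(7%) ≈ 0.366 bits.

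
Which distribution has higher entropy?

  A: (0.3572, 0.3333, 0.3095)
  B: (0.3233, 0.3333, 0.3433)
B

Both distributions are close to uniform, making this a harder comparison.

H(A) = 1.5825 bits
H(B) = 1.5845 bits

The distribution closer to uniform has higher entropy.
Answer: B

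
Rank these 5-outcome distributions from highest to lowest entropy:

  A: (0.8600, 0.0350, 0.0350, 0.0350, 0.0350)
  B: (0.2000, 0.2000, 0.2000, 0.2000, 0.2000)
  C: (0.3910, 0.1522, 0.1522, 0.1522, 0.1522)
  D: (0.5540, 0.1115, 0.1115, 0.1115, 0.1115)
B > C > D > A

Key insight: Entropy is maximized by uniform distributions and minimized by concentrated distributions.

Entropies:
  H(A) = 0.8642 bits
  H(B) = 2.3219 bits
  H(C) = 2.1834 bits
  H(D) = 1.8836 bits

Ranking: B > C > D > A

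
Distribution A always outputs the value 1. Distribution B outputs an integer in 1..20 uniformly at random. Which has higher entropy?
B

A is deterministic, so H(A) = 0. B is uniform over 20 outcomes, so H(B) = log₂(20) = 4.322 bits. Any distribution with genuine randomness has higher entropy than a deterministic one.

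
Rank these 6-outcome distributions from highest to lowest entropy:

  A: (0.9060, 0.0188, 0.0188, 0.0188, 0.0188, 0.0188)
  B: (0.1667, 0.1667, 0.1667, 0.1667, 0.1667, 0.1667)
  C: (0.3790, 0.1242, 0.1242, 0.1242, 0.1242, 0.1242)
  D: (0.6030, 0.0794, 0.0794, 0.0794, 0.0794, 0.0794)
B > C > D > A

Key insight: Entropy is maximized by uniform distributions and minimized by concentrated distributions.

Entropies:
  H(A) = 0.6679 bits
  H(B) = 2.5850 bits
  H(C) = 2.3993 bits
  H(D) = 1.8910 bits

Ranking: B > C > D > A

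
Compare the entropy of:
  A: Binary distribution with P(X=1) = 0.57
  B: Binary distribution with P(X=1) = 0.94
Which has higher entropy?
A

For binary distributions, entropy is maximized at p=0.5 and decreases as p moves toward 0 or 1.

H(A) = H(0.57) = 0.9858 bits
H(B) = H(0.94) = 0.3274 bits

Distribution A (p=0.57) is closer to uniform (p=0.5), so it has higher entropy.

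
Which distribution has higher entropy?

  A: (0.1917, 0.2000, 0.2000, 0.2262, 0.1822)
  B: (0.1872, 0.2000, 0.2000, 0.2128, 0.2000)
B

Both distributions are close to uniform, making this a harder comparison.

H(A) = 2.3181 bits
H(B) = 2.3207 bits

The distribution closer to uniform has higher entropy.
Answer: B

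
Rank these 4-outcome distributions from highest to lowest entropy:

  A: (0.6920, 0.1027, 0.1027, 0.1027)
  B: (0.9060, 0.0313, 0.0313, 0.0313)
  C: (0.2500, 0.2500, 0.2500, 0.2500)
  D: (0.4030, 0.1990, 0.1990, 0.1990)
C > D > A > B

Key insight: Entropy is maximized by uniform distributions and minimized by concentrated distributions.

Entropies:
  H(A) = 1.3790 bits
  H(B) = 0.5987 bits
  H(C) = 2.0000 bits
  H(D) = 1.9189 bits

Ranking: C > D > A > B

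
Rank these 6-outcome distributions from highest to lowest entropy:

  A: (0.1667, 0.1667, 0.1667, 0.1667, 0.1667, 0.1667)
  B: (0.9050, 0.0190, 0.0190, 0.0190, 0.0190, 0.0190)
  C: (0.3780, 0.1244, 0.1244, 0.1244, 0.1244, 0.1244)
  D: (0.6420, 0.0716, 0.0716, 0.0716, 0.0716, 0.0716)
A > C > D > B

Key insight: Entropy is maximized by uniform distributions and minimized by concentrated distributions.

Entropies:
  H(A) = 2.5850 bits
  H(B) = 0.6735 bits
  H(C) = 2.4009 bits
  H(D) = 1.7723 bits

Ranking: A > C > D > B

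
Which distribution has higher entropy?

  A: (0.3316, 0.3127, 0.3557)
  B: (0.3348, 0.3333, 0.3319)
B

Both distributions are close to uniform, making this a harder comparison.

H(A) = 1.5830 bits
H(B) = 1.5850 bits

The distribution closer to uniform has higher entropy.
Answer: B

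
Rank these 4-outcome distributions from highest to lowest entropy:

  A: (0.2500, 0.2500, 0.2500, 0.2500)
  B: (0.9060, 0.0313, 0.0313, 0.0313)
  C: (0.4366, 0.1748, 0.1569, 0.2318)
A > C > B

Key insight: Entropy is maximized by uniform distributions and minimized by concentrated distributions.

- Uniform distributions have maximum entropy log₂(4) = 2.0000 bits
- The more "peaked" or concentrated a distribution, the lower its entropy

Entropies:
  H(A) = 2.0000 bits
  H(B) = 0.5987 bits
  H(C) = 1.8699 bits

Ranking: A > C > B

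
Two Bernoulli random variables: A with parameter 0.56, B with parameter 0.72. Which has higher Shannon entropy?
A

For binary distributions, entropy is maximized at p=0.5 and decreases as p moves toward 0 or 1.

H(A) = H(0.56) = 0.9896 bits
H(B) = H(0.72) = 0.8555 bits

Distribution A (p=0.56) is closer to uniform (p=0.5), so it has higher entropy.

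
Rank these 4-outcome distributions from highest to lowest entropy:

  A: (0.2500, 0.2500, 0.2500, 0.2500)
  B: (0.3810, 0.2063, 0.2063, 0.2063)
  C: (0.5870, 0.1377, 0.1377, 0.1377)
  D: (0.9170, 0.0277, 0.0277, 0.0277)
A > B > C > D

Key insight: Entropy is maximized by uniform distributions and minimized by concentrated distributions.

Entropies:
  H(A) = 2.0000 bits
  H(B) = 1.9398 bits
  H(C) = 1.6326 bits
  H(D) = 0.5442 bits

Ranking: A > B > C > D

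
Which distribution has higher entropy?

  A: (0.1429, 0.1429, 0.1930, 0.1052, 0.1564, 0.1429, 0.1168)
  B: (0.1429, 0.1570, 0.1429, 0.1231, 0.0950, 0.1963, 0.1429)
A

Both distributions are close to uniform, making this a harder comparison.

H(A) = 2.7835 bits
H(B) = 2.7783 bits

The distribution closer to uniform has higher entropy.
Answer: A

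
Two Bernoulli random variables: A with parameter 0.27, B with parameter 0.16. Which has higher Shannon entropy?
A

For binary distributions, entropy is maximized at p=0.5 and decreases as p moves toward 0 or 1.

H(A) = H(0.27) = 0.8415 bits
H(B) = H(0.16) = 0.6343 bits

Distribution A (p=0.27) is closer to uniform (p=0.5), so it has higher entropy.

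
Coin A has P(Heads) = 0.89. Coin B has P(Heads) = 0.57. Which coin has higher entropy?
B

For binary distributions, entropy is maximized at p=0.5 and decreases as p moves toward 0 or 1.

H(A) = H(0.89) = 0.4999 bits
H(B) = H(0.57) = 0.9858 bits

Distribution B (p=0.57) is closer to uniform (p=0.5), so it has higher entropy.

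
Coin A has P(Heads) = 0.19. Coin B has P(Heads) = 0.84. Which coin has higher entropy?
A

For binary distributions, entropy is maximized at p=0.5 and decreases as p moves toward 0 or 1.

H(A) = H(0.19) = 0.7015 bits
H(B) = H(0.84) = 0.6343 bits

Distribution A (p=0.19) is closer to uniform (p=0.5), so it has higher entropy.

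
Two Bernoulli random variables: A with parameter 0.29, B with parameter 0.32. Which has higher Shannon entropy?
B

For binary distributions, entropy is maximized at p=0.5 and decreases as p moves toward 0 or 1.

H(A) = H(0.29) = 0.8687 bits
H(B) = H(0.32) = 0.9044 bits

Distribution B (p=0.32) is closer to uniform (p=0.5), so it has higher entropy.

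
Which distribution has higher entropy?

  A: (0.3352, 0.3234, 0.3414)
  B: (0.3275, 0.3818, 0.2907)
A

Both distributions are close to uniform, making this a harder comparison.

H(A) = 1.5846 bits
H(B) = 1.5759 bits

The distribution closer to uniform has higher entropy.
Answer: A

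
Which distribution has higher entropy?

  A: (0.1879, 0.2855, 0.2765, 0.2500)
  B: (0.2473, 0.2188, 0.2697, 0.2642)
B

Both distributions are close to uniform, making this a harder comparison.

H(A) = 1.9824 bits
H(B) = 1.9954 bits

The distribution closer to uniform has higher entropy.
Answer: B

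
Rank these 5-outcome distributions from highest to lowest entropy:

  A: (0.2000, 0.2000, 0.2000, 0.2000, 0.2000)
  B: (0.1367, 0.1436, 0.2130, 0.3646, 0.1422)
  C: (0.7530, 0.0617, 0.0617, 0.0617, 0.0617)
A > B > C

Key insight: Entropy is maximized by uniform distributions and minimized by concentrated distributions.

- Uniform distributions have maximum entropy log₂(5) = 2.3219 bits
- The more "peaked" or concentrated a distribution, the lower its entropy

Entropies:
  H(A) = 2.3219 bits
  H(B) = 2.2005 bits
  H(C) = 1.3005 bits

Ranking: A > B > C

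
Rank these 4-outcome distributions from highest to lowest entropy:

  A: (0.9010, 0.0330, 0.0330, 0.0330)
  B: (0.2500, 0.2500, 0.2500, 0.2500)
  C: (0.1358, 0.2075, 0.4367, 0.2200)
B > C > A

Key insight: Entropy is maximized by uniform distributions and minimized by concentrated distributions.

- Uniform distributions have maximum entropy log₂(4) = 2.0000 bits
- The more "peaked" or concentrated a distribution, the lower its entropy

Entropies:
  H(A) = 0.6227 bits
  H(B) = 2.0000 bits
  H(C) = 1.8645 bits

Ranking: B > C > A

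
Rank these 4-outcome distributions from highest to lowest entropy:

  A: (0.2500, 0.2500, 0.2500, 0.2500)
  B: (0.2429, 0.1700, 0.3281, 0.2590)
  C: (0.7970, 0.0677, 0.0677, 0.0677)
A > B > C

Key insight: Entropy is maximized by uniform distributions and minimized by concentrated distributions.

- Uniform distributions have maximum entropy log₂(4) = 2.0000 bits
- The more "peaked" or concentrated a distribution, the lower its entropy

Entropies:
  H(A) = 2.0000 bits
  H(B) = 1.9628 bits
  H(C) = 1.0496 bits

Ranking: A > B > C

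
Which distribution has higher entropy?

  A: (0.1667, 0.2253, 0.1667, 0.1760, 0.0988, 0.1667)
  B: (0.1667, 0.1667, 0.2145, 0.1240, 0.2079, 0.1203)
B

Both distributions are close to uniform, making this a harder comparison.

H(A) = 2.5478 bits
H(B) = 2.5501 bits

The distribution closer to uniform has higher entropy.
Answer: B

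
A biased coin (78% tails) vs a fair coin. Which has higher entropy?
Fair coin

The fair coin is uniform (p=0.5), maximizing binary entropy at 1 bit. The biased coin has H(0.78) ≈ 0.760 bits — its outcome is more predictable, so its entropy is lower.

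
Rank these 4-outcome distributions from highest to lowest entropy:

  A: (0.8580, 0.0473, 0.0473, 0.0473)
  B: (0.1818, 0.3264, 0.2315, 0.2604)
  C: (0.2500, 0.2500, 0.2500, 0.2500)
C > B > A

Key insight: Entropy is maximized by uniform distributions and minimized by concentrated distributions.

- Uniform distributions have maximum entropy log₂(4) = 2.0000 bits
- The more "peaked" or concentrated a distribution, the lower its entropy

Entropies:
  H(A) = 0.8145 bits
  H(B) = 1.9685 bits
  H(C) = 2.0000 bits

Ranking: C > B > A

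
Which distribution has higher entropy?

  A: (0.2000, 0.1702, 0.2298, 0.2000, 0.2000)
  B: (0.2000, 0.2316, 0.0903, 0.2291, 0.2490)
A

Both distributions are close to uniform, making this a harder comparison.

H(A) = 2.3155 bits
H(B) = 2.2528 bits

The distribution closer to uniform has higher entropy.
Answer: A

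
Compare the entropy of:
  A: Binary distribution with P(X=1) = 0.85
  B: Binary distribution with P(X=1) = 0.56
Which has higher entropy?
B

For binary distributions, entropy is maximized at p=0.5 and decreases as p moves toward 0 or 1.

H(A) = H(0.85) = 0.6098 bits
H(B) = H(0.56) = 0.9896 bits

Distribution B (p=0.56) is closer to uniform (p=0.5), so it has higher entropy.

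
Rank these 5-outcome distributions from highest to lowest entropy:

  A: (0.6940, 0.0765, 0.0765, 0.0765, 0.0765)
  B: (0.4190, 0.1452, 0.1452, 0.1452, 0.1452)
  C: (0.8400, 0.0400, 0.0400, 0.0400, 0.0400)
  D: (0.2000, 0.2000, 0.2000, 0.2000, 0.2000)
D > B > A > C

Key insight: Entropy is maximized by uniform distributions and minimized by concentrated distributions.

Entropies:
  H(A) = 1.5005 bits
  H(B) = 2.1430 bits
  H(C) = 0.9543 bits
  H(D) = 2.3219 bits

Ranking: D > B > A > C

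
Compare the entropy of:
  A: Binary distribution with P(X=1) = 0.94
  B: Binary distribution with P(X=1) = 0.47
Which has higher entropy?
B

For binary distributions, entropy is maximized at p=0.5 and decreases as p moves toward 0 or 1.

H(A) = H(0.94) = 0.3274 bits
H(B) = H(0.47) = 0.9974 bits

Distribution B (p=0.47) is closer to uniform (p=0.5), so it has higher entropy.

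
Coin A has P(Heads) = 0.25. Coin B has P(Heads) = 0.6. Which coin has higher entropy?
B

For binary distributions, entropy is maximized at p=0.5 and decreases as p moves toward 0 or 1.

H(A) = H(0.25) = 0.8113 bits
H(B) = H(0.6) = 0.9710 bits

Distribution B (p=0.6) is closer to uniform (p=0.5), so it has higher entropy.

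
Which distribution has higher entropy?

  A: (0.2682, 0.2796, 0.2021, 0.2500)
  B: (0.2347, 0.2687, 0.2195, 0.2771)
B

Both distributions are close to uniform, making this a harder comparison.

H(A) = 1.9895 bits
H(B) = 1.9935 bits

The distribution closer to uniform has higher entropy.
Answer: B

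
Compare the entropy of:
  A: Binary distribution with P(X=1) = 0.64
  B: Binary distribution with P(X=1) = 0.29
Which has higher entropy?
A

For binary distributions, entropy is maximized at p=0.5 and decreases as p moves toward 0 or 1.

H(A) = H(0.64) = 0.9427 bits
H(B) = H(0.29) = 0.8687 bits

Distribution A (p=0.64) is closer to uniform (p=0.5), so it has higher entropy.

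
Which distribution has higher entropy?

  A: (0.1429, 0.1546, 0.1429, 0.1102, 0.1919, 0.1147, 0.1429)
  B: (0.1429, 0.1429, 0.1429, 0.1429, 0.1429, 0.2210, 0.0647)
A

Both distributions are close to uniform, making this a harder comparison.

H(A) = 2.7856 bits
H(B) = 2.7421 bits

The distribution closer to uniform has higher entropy.
Answer: A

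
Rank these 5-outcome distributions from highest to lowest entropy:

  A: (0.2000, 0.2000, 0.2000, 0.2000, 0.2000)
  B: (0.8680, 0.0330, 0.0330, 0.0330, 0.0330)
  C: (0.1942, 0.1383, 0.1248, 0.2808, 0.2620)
A > C > B

Key insight: Entropy is maximized by uniform distributions and minimized by concentrated distributions.

- Uniform distributions have maximum entropy log₂(5) = 2.3219 bits
- The more "peaked" or concentrated a distribution, the lower its entropy

Entropies:
  H(A) = 2.3219 bits
  H(B) = 0.8269 bits
  H(C) = 2.2493 bits

Ranking: A > C > B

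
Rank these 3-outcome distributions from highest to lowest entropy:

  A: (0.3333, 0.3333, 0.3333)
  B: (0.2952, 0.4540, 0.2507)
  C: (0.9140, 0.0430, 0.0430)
A > B > C

Key insight: Entropy is maximized by uniform distributions and minimized by concentrated distributions.

- Uniform distributions have maximum entropy log₂(3) = 1.5850 bits
- The more "peaked" or concentrated a distribution, the lower its entropy

Entropies:
  H(A) = 1.5850 bits
  H(B) = 1.5372 bits
  H(C) = 0.5090 bits

Ranking: A > B > C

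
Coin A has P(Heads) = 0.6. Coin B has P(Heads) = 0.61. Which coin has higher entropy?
A

For binary distributions, entropy is maximized at p=0.5 and decreases as p moves toward 0 or 1.

H(A) = H(0.6) = 0.9710 bits
H(B) = H(0.61) = 0.9648 bits

Distribution A (p=0.6) is closer to uniform (p=0.5), so it has higher entropy.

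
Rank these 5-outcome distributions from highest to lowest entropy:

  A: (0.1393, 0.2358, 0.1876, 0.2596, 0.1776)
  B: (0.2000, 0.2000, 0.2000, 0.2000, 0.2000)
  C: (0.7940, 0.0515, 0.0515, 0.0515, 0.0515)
B > A > C

Key insight: Entropy is maximized by uniform distributions and minimized by concentrated distributions.

- Uniform distributions have maximum entropy log₂(5) = 2.3219 bits
- The more "peaked" or concentrated a distribution, the lower its entropy

Entropies:
  H(A) = 2.2885 bits
  H(B) = 2.3219 bits
  H(C) = 1.1458 bits

Ranking: B > A > C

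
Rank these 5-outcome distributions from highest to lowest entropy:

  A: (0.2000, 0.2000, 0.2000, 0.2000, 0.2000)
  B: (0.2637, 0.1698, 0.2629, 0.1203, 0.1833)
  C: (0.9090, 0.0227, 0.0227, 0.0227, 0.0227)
A > B > C

Key insight: Entropy is maximized by uniform distributions and minimized by concentrated distributions.

- Uniform distributions have maximum entropy log₂(5) = 2.3219 bits
- The more "peaked" or concentrated a distribution, the lower its entropy

Entropies:
  H(A) = 2.3219 bits
  H(B) = 2.2644 bits
  H(C) = 0.6218 bits

Ranking: A > B > C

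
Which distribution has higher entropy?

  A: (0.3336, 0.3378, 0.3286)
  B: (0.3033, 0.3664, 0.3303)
A

Both distributions are close to uniform, making this a harder comparison.

H(A) = 1.5849 bits
H(B) = 1.5806 bits

The distribution closer to uniform has higher entropy.
Answer: A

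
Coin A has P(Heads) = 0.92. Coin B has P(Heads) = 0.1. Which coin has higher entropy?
B

For binary distributions, entropy is maximized at p=0.5 and decreases as p moves toward 0 or 1.

H(A) = H(0.92) = 0.4022 bits
H(B) = H(0.1) = 0.4690 bits

Distribution B (p=0.1) is closer to uniform (p=0.5), so it has higher entropy.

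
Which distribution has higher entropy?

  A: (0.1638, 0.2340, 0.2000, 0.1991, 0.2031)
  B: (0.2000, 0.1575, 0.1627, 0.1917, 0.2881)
A

Both distributions are close to uniform, making this a harder comparison.

H(A) = 2.3129 bits
H(B) = 2.2847 bits

The distribution closer to uniform has higher entropy.
Answer: A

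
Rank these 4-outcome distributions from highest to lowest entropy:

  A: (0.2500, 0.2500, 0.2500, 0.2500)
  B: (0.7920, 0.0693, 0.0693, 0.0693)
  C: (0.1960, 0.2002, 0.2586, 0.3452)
A > C > B

Key insight: Entropy is maximized by uniform distributions and minimized by concentrated distributions.

- Uniform distributions have maximum entropy log₂(4) = 2.0000 bits
- The more "peaked" or concentrated a distribution, the lower its entropy

Entropies:
  H(A) = 2.0000 bits
  H(B) = 1.0673 bits
  H(C) = 1.9596 bits

Ranking: A > C > B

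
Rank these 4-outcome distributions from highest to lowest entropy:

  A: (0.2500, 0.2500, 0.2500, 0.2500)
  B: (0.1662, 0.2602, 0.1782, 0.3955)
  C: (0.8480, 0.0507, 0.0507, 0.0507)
A > B > C

Key insight: Entropy is maximized by uniform distributions and minimized by concentrated distributions.

- Uniform distributions have maximum entropy log₂(4) = 2.0000 bits
- The more "peaked" or concentrated a distribution, the lower its entropy

Entropies:
  H(A) = 2.0000 bits
  H(B) = 1.9083 bits
  H(C) = 0.8557 bits

Ranking: A > B > C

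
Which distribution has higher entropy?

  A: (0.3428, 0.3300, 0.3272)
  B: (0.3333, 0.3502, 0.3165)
A

Both distributions are close to uniform, making this a harder comparison.

H(A) = 1.5847 bits
H(B) = 1.5837 bits

The distribution closer to uniform has higher entropy.
Answer: A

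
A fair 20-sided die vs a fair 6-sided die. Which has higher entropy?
20-sided die

Both are uniform distributions; for uniform over n outcomes, H = log₂(n). H(20-sided) = log₂(20) = 4.322 bits and H(6-sided) = log₂(6) = 2.585 bits. More outcomes in a uniform distribution means higher entropy.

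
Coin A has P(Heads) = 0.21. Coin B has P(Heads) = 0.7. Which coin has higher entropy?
B

For binary distributions, entropy is maximized at p=0.5 and decreases as p moves toward 0 or 1.

H(A) = H(0.21) = 0.7415 bits
H(B) = H(0.7) = 0.8813 bits

Distribution B (p=0.7) is closer to uniform (p=0.5), so it has higher entropy.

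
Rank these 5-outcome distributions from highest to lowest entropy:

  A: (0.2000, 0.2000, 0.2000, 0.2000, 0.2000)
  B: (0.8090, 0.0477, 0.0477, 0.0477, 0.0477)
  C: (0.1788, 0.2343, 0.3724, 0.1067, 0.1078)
A > C > B

Key insight: Entropy is maximized by uniform distributions and minimized by concentrated distributions.

- Uniform distributions have maximum entropy log₂(5) = 2.3219 bits
- The more "peaked" or concentrated a distribution, the lower its entropy

Entropies:
  H(A) = 2.3219 bits
  H(B) = 1.0856 bits
  H(C) = 2.1561 bits

Ranking: A > C > B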